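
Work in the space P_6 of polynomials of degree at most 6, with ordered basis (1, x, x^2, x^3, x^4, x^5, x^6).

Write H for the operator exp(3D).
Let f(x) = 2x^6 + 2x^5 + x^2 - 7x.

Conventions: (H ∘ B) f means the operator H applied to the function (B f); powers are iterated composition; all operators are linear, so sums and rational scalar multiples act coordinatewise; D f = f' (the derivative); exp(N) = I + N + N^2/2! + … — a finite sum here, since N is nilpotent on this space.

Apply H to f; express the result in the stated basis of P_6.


the result is g(x) = 2x^6 + 38x^5 + 300x^4 + 1260x^3 + 2971x^2 + 3725x + 1932

order-1 term: 36x^5 + 30x^4 + 6x - 21
order-2 term: 270x^4 + 180x^3 + 9
order-3 term: 1080x^3 + 540x^2
order-4 term: 2430x^2 + 810x
order-5 term: 2916x + 486
order-6 term: 1458
the series for exp(3D) f terminates at order 6
exp(3D) f = 2x^6 + 38x^5 + 300x^4 + 1260x^3 + 2971x^2 + 3725x + 1932


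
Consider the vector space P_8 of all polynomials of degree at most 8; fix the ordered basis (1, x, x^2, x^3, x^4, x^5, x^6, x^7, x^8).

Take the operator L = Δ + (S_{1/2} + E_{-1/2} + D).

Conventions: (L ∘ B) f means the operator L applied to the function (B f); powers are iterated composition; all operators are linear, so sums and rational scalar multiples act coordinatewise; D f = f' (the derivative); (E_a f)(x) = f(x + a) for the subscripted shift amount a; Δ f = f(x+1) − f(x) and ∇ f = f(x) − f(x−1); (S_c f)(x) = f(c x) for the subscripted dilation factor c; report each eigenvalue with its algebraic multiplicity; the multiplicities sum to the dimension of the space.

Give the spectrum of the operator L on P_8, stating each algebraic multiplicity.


λ = 257/256 (multiplicity 1), λ = 129/128 (multiplicity 1), λ = 65/64 (multiplicity 1), λ = 33/32 (multiplicity 1), λ = 17/16 (multiplicity 1), λ = 9/8 (multiplicity 1), λ = 5/4 (multiplicity 1), λ = 3/2 (multiplicity 1), λ = 2 (multiplicity 1)

image of 1: 2
image of x: (3/2)x + 3/2
image of x^2: (5/4)x^2 + 3x + 5/4
image of x^3: (9/8)x^3 + (9/2)x^2 + (15/4)x + 7/8
image of x^4: (17/16)x^4 + 6x^3 + (15/2)x^2 + (7/2)x + 17/16
image of x^5: (33/32)x^5 + (15/2)x^4 + (25/2)x^3 + (35/4)x^2 + (85/16)x + 31/32
image of x^6: (65/64)x^6 + 9x^5 + (75/4)x^4 + (35/2)x^3 + (255/16)x^2 + (93/16)x + 65/64
image of x^7: (129/128)x^7 + (21/2)x^6 + (105/4)x^5 + (245/8)x^4 + (595/16)x^3 + (651/32)x^2 + (455/64)x + 127/128
image of x^8: (257/256)x^8 + 12x^7 + 35x^6 + 49x^5 + (595/8)x^4 + (217/4)x^3 + (455/16)x^2 + (127/16)x + 257/256
the matrix is upper triangular; its diagonal is (2, 3/2, 5/4, 9/8, 17/16, 33/32, 65/64, 129/128, 257/256)
for a triangular matrix the eigenvalues are the diagonal entries, with algebraic multiplicity their repetition count


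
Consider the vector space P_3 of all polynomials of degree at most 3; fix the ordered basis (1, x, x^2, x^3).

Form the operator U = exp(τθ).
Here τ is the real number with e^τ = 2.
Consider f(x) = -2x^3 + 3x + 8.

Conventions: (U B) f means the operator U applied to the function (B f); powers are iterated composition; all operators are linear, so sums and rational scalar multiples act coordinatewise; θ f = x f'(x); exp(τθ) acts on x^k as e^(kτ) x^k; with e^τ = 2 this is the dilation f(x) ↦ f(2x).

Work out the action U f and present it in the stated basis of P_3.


exp(τθ) x^k = e^(kτ) x^k; with e^τ = 2 this sends x^k to 2^k x^k
x ↦ 2 x
x^3 ↦ 8 x^3
applying this coordinatewise to f: exp(τθ) f = -16x^3 + 6x + 8

the result is g(x) = -16x^3 + 6x + 8


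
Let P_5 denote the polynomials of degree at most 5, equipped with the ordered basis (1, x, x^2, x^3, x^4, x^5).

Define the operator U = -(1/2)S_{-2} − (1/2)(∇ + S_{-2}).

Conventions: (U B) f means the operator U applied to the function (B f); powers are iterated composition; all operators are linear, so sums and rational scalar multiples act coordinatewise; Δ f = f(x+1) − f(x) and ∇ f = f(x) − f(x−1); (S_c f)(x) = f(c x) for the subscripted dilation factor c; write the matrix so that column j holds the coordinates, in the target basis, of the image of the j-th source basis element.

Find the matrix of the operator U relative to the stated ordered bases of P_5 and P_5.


the matrix is [[-1, -1/2, 1/2, -1/2, 1/2, -1/2]; [0, 2, -1, 3/2, -2, 5/2]; [0, 0, -4, -3/2, 3, -5]; [0, 0, 0, 8, -2, 5]; [0, 0, 0, 0, -16, -5/2]; [0, 0, 0, 0, 0, 32]] (rows listed top to bottom)

image of 1: -1
image of x: 2x - 1/2
image of x^2: -4x^2 - x + 1/2
image of x^3: 8x^3 - (3/2)x^2 + (3/2)x - 1/2
image of x^4: -16x^4 - 2x^3 + 3x^2 - 2x + 1/2
image of x^5: 32x^5 - (5/2)x^4 + 5x^3 - 5x^2 + (5/2)x - 1/2
each image's coordinates form column j of the matrix


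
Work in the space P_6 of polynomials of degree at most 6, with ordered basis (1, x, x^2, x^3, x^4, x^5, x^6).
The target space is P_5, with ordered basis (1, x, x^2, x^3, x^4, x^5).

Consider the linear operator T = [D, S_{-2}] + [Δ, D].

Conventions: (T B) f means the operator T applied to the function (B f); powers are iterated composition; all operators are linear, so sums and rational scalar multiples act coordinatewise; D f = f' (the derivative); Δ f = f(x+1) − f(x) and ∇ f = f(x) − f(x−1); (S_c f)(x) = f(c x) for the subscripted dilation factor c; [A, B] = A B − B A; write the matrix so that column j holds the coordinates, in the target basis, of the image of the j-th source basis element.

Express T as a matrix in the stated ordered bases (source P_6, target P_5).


image of 1: 0
image of x: -3
image of x^2: 12x
image of x^3: -36x^2
image of x^4: 96x^3
image of x^5: -240x^4
image of x^6: 576x^5
each image's coordinates form column j of the matrix

the matrix is [[0, -3, 0, 0, 0, 0, 0]; [0, 0, 12, 0, 0, 0, 0]; [0, 0, 0, -36, 0, 0, 0]; [0, 0, 0, 0, 96, 0, 0]; [0, 0, 0, 0, 0, -240, 0]; [0, 0, 0, 0, 0, 0, 576]] (rows listed top to bottom)


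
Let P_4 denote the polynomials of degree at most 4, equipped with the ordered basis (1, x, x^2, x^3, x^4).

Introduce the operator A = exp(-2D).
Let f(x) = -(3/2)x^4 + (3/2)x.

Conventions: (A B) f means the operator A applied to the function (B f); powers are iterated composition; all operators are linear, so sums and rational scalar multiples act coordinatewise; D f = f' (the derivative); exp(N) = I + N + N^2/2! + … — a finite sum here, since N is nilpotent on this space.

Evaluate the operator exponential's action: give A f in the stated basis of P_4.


the image equals g(x) = -(3/2)x^4 + 12x^3 - 36x^2 + (99/2)x - 27

order-1 term: 12x^3 - 3
order-2 term: -36x^2
order-3 term: 48x
order-4 term: -24
the series for exp(-2D) f terminates at order 4
exp(-2D) f = -(3/2)x^4 + 12x^3 - 36x^2 + (99/2)x - 27


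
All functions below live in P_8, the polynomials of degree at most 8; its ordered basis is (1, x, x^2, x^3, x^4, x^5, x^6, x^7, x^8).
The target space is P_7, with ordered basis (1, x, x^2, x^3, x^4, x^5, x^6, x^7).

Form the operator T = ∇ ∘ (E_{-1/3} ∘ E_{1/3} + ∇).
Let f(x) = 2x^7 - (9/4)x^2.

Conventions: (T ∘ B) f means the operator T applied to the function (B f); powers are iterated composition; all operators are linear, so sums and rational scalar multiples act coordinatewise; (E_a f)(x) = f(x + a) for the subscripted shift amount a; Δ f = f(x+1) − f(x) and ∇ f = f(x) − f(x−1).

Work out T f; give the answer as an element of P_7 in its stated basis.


E_{1/3} f = 2x^7 + (14/3)x^6 + (14/3)x^5 + (70/27)x^4 + (70/81)x^3 - (673/324)x^2 - (2159/1458)x - 2179/8748
E_{-1/3} E_{1/3} f = 2x^7 - (9/4)x^2
∇ f = 14x^6 - 42x^5 + 70x^4 - 70x^3 + 42x^2 - (37/2)x + 17/4
(E_{-1/3} ∘ E_{1/3} + ∇) f = 2x^7 + 14x^6 - 42x^5 + 70x^4 - 70x^3 + (159/4)x^2 - (37/2)x + 17/4
∇ (E_{-1/3} ∘ E_{1/3} + ∇) f = 14x^6 + 42x^5 - 350x^4 + 910x^3 - 1218x^2 + (1699/2)x - 1009/4

g(x) = 14x^6 + 42x^5 - 350x^4 + 910x^3 - 1218x^2 + (1699/2)x - 1009/4


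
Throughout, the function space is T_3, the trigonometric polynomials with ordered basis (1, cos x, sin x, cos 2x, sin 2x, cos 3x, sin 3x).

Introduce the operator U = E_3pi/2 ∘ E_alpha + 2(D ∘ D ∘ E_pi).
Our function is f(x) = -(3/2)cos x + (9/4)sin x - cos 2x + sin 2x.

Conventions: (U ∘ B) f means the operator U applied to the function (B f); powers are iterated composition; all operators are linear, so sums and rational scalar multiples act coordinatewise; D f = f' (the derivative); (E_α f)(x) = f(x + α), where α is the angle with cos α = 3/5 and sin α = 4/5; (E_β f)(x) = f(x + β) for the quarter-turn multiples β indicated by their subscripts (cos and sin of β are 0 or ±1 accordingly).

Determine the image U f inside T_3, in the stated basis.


E_alpha f = (9/10)cos x + (51/20)sin x + (31/25)cos 2x + (17/25)sin 2x
E_3pi/2 E_alpha f = -(51/20)cos x + (9/10)sin x - (31/25)cos 2x - (17/25)sin 2x
E_pi f = (3/2)cos x - (9/4)sin x - cos 2x + sin 2x
D E_pi f = -(9/4)cos x - (3/2)sin x + 2cos 2x + 2sin 2x
D D E_pi f = -(3/2)cos x + (9/4)sin x + 4cos 2x - 4sin 2x
(2(D ∘ D ∘ E_pi)) f = -3cos x + (9/2)sin x + 8cos 2x - 8sin 2x
(E_3pi/2 ∘ E_alpha + 2(D ∘ D ∘ E_pi)) f = -(111/20)cos x + (27/5)sin x + (169/25)cos 2x - (217/25)sin 2x

the image equals g(x) = -(111/20)cos x + (27/5)sin x + (169/25)cos 2x - (217/25)sin 2x


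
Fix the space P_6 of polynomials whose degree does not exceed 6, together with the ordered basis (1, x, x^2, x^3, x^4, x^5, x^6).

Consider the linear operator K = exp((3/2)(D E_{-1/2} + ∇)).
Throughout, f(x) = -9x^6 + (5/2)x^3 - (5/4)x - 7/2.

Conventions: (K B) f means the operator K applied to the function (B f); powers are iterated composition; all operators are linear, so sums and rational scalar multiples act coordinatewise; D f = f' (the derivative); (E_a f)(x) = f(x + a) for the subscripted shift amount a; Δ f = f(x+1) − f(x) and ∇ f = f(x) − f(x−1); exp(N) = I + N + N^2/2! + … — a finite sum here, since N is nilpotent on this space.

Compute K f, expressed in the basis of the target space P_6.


order-1 term: -162x^5 + 405x^4 - (945/2)x^3 + (1305/4)x^2 - (2061/16)x + 603/32
order-2 term: -1215x^4 + 4860x^3 - (15795/2)x^2 + (12285/2)x - 61371/32
order-3 term: -4860x^3 + 21870x^2 - (69255/2)x + 76815/4
order-4 term: -10935x^2 + 43740x - 91125/2
order-5 term: -13122x + 32805
order-6 term: -6561
the series for exp((3/2)(D E_{-1/2} + ∇)) f terminates at order 6
exp((3/2)(D E_{-1/2} + ∇)) f = -9x^6 - 162x^5 - 810x^4 - 470x^3 + (13455/4)x^2 + (32047/16)x - 8069/4

the image equals g(x) = -9x^6 - 162x^5 - 810x^4 - 470x^3 + (13455/4)x^2 + (32047/16)x - 8069/4


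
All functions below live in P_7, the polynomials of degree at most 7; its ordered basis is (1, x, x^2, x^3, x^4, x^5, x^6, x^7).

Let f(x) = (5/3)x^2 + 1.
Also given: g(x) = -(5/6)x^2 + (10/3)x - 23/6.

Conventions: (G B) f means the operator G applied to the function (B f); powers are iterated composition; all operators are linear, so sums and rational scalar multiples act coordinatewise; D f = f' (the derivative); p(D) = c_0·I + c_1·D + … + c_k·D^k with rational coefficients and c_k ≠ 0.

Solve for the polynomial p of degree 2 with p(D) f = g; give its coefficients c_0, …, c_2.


p(D) = -(1/2)·I + D − D^2, i.e. c_0 = -1/2, c_1 = 1, c_2 = -1

D^0 f = (5/3)x^2 + 1
D^1 f = (10/3)x
D^2 f = 10/3
matching coefficients of g against c_0 f + c_1 Df + … from the top degree down determines the c_i
solution: c_0 = -1/2, c_1 = 1, c_2 = -1


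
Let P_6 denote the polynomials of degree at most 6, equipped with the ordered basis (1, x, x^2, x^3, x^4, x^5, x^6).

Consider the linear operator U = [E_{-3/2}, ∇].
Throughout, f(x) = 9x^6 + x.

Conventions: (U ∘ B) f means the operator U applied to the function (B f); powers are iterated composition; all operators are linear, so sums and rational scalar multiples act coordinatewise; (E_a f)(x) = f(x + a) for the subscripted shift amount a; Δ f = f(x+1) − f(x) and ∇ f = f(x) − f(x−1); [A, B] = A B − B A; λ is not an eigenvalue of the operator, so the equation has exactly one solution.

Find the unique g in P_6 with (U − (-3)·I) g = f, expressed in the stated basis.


write g with unknown coordinates in the stated basis and equate coefficients in (U − (-3)·I) g = f
solving from the highest basis element down gives g = 3x^6 + (1/3)x
check: U g = 0
so U g − (-3)·g = 9x^6 + x = f ✓

the result is g(x) = 3x^6 + (1/3)x


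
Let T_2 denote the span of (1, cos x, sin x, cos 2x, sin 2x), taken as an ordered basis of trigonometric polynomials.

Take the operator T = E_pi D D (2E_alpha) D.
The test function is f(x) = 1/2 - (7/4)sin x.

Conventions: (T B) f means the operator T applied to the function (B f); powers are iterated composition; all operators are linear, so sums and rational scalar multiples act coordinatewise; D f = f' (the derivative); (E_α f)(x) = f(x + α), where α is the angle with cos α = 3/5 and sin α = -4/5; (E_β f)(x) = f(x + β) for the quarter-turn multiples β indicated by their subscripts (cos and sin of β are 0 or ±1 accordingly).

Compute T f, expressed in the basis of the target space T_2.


the result is g(x) = -(21/10)cos x - (14/5)sin x

D f = -(7/4)cos x
E_alpha D f = -(21/20)cos x - (7/5)sin x
(2E_alpha) D f = -(21/10)cos x - (14/5)sin x
D (2E_alpha) D f = -(14/5)cos x + (21/10)sin x
D D (2E_alpha) D f = (21/10)cos x + (14/5)sin x
E_pi (D D (2E_alpha)) D f = -(21/10)cos x - (14/5)sin x


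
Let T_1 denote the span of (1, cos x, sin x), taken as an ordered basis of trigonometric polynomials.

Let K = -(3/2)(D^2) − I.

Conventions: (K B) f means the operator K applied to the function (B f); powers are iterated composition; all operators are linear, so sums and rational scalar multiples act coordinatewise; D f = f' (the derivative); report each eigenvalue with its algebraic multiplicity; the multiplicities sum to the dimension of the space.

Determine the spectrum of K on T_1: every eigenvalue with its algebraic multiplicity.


image of 1: -1
image of cos x: (1/2)cos x
image of sin x: (1/2)sin x
the matrix is diagonal; its diagonal is (-1, 1/2, 1/2)
for a triangular matrix the eigenvalues are the diagonal entries, with algebraic multiplicity their repetition count

λ = -1 (multiplicity 1), λ = 1/2 (multiplicity 2)


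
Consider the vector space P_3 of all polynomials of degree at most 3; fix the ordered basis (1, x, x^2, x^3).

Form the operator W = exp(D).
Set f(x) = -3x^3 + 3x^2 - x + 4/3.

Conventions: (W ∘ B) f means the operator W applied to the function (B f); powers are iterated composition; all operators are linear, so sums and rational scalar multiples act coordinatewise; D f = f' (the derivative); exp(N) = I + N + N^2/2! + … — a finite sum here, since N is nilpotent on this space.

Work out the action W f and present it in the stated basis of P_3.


order-1 term: -9x^2 + 6x - 1
order-2 term: -9x + 3
order-3 term: -3
the series for exp(D) f terminates at order 3
exp(D) f = -3x^3 - 6x^2 - 4x + 1/3

the image equals g(x) = -3x^3 - 6x^2 - 4x + 1/3


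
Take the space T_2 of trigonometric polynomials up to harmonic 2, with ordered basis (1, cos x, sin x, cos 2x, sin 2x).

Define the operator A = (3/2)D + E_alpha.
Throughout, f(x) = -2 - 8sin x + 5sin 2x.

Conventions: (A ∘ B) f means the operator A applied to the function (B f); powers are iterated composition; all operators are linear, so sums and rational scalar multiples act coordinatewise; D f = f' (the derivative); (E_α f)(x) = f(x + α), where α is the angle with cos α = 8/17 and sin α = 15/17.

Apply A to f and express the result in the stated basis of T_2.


g(x) = -2 - (324/17)cos x - (64/17)sin x + (5535/289)cos 2x - (805/289)sin 2x

D f = -8cos x + 10cos 2x
((3/2)D) f = -12cos x + 15cos 2x
E_alpha f = -2 - (120/17)cos x - (64/17)sin x + (1200/289)cos 2x - (805/289)sin 2x
((3/2)D + E_alpha) f = -2 - (324/17)cos x - (64/17)sin x + (5535/289)cos 2x - (805/289)sin 2x


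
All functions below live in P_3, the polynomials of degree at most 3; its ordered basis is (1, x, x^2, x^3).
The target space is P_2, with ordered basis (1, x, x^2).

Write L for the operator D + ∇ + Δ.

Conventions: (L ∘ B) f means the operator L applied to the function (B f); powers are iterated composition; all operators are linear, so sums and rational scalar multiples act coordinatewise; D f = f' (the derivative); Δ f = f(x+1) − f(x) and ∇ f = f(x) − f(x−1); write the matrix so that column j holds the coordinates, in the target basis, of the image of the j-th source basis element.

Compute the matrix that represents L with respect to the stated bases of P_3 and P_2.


the matrix is [[0, 3, 0, 2]; [0, 0, 6, 0]; [0, 0, 0, 9]] (rows listed top to bottom)

image of 1: 0
image of x: 3
image of x^2: 6x
image of x^3: 9x^2 + 2
each image's coordinates form column j of the matrix


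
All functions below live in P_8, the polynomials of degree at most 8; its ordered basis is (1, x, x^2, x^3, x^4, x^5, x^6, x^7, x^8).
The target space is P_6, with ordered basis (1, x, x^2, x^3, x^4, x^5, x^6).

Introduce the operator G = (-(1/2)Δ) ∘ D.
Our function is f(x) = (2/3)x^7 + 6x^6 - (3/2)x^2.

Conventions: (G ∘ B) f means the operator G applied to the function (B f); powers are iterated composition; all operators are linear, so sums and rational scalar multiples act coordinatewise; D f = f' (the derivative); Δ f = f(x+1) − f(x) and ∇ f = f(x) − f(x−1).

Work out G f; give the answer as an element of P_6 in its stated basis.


the image equals g(x) = -14x^5 - 125x^4 - (680/3)x^3 - 215x^2 - 104x - 113/6

D f = (14/3)x^6 + 36x^5 - 3x
Δ D f = 28x^5 + 250x^4 + (1360/3)x^3 + 430x^2 + 208x + 113/3
(-(1/2)Δ) D f = -14x^5 - 125x^4 - (680/3)x^3 - 215x^2 - 104x - 113/6


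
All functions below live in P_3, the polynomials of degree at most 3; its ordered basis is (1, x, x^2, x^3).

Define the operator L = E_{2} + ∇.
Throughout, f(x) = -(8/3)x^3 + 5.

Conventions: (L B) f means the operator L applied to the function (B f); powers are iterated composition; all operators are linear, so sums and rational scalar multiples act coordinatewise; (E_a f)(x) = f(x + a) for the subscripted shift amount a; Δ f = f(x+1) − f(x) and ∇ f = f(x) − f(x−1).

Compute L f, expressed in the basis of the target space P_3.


E_{2} f = -(8/3)x^3 - 16x^2 - 32x - 49/3
∇ f = -8x^2 + 8x - 8/3
(E_{2} + ∇) f = -(8/3)x^3 - 24x^2 - 24x - 19

g(x) = -(8/3)x^3 - 24x^2 - 24x - 19


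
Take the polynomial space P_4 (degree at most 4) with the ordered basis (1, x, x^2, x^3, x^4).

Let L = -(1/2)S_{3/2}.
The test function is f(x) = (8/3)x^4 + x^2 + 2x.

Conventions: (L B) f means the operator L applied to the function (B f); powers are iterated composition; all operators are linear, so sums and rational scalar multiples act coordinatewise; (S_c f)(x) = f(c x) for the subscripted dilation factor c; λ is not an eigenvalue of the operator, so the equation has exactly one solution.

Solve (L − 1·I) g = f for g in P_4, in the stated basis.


g(x) = -(256/339)x^4 - (8/17)x^2 - (8/7)x

write g with unknown coordinates in the stated basis and equate coefficients in (L − 1·I) g = f
solving from the highest basis element down gives g = -(256/339)x^4 - (8/17)x^2 - (8/7)x
check: L g = (216/113)x^4 + (9/17)x^2 + (6/7)x
so L g − 1·g = (8/3)x^4 + x^2 + 2x = f ✓


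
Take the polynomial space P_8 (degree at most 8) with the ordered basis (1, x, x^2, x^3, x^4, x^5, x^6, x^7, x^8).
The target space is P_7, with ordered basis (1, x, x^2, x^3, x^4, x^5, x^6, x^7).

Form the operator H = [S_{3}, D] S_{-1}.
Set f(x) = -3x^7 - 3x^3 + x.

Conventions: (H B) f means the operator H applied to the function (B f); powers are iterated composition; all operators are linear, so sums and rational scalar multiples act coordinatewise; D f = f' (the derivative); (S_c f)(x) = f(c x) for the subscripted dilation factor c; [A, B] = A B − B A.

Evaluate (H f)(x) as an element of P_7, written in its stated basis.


S_{-1} f = 3x^7 + 3x^3 - x
D S_{-1} f = 21x^6 + 9x^2 - 1
S_{3} D S_{-1} f = 15309x^6 + 81x^2 - 1
S_{3} S_{-1} f = 6561x^7 + 81x^3 - 3x
D S_{3} S_{-1} f = 45927x^6 + 243x^2 - 3
[S_{3}, D] S_{-1} f = -30618x^6 - 162x^2 + 2

the image equals g(x) = -30618x^6 - 162x^2 + 2


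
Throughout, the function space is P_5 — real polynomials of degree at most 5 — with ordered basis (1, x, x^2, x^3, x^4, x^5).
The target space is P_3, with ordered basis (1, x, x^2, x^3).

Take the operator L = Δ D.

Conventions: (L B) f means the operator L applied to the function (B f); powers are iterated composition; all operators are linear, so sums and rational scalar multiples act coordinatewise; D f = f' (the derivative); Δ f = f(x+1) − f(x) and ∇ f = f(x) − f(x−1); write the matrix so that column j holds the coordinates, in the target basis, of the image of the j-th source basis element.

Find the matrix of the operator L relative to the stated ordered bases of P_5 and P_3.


image of 1: 0
image of x: 0
image of x^2: 2
image of x^3: 6x + 3
image of x^4: 12x^2 + 12x + 4
image of x^5: 20x^3 + 30x^2 + 20x + 5
each image's coordinates form column j of the matrix

the matrix is [[0, 0, 2, 3, 4, 5]; [0, 0, 0, 6, 12, 20]; [0, 0, 0, 0, 12, 30]; [0, 0, 0, 0, 0, 20]] (rows listed top to bottom)


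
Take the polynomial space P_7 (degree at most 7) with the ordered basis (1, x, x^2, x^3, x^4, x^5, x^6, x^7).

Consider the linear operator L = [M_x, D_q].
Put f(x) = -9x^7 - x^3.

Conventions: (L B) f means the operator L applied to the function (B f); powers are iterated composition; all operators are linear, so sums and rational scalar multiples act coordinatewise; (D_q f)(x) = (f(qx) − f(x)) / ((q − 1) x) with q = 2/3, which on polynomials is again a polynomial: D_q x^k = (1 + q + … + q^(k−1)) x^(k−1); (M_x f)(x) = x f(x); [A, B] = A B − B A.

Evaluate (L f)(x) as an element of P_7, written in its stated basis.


D_q f = -(2059/81)x^6 - (19/9)x^2
M_x D_q f = -(2059/81)x^7 - (19/9)x^3
M_x f = -9x^8 - x^4
D_q M_x f = -(6305/243)x^7 - (65/27)x^3
[M_x, D_q] f = (128/243)x^7 + (8/27)x^3

the image equals g(x) = (128/243)x^7 + (8/27)x^3


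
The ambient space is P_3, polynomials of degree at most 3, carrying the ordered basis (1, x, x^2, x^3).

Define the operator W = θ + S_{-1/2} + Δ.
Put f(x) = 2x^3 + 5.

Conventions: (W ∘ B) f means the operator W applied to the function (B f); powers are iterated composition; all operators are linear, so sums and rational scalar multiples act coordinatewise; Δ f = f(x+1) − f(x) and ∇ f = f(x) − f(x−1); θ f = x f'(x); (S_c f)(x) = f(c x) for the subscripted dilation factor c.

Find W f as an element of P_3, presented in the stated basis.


g(x) = (23/4)x^3 + 6x^2 + 6x + 7

θ f = 6x^3
S_{-1/2} f = -(1/4)x^3 + 5
Δ f = 6x^2 + 6x + 2
(θ + S_{-1/2} + Δ) f = (23/4)x^3 + 6x^2 + 6x + 7


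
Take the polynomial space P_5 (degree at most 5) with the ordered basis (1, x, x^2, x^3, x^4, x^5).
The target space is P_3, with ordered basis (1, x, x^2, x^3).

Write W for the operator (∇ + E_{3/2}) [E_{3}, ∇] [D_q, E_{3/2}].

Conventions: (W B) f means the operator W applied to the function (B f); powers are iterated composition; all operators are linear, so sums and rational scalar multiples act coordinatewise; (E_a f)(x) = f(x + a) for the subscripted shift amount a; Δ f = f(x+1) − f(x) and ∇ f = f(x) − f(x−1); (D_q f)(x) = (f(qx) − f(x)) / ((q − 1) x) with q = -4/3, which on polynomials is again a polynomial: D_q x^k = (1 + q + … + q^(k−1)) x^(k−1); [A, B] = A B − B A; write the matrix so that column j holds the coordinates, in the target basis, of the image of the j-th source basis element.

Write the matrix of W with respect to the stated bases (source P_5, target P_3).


the matrix is [[0, 0, 0, 0, 0, 0]; [0, 0, 0, 0, 0, 0]; [0, 0, 0, 0, 0, 0]; [0, 0, 0, 0, 0, 0]] (rows listed top to bottom)

image of 1: 0
image of x: 0
image of x^2: 0
image of x^3: 0
image of x^4: 0
image of x^5: 0
each image's coordinates form column j of the matrix


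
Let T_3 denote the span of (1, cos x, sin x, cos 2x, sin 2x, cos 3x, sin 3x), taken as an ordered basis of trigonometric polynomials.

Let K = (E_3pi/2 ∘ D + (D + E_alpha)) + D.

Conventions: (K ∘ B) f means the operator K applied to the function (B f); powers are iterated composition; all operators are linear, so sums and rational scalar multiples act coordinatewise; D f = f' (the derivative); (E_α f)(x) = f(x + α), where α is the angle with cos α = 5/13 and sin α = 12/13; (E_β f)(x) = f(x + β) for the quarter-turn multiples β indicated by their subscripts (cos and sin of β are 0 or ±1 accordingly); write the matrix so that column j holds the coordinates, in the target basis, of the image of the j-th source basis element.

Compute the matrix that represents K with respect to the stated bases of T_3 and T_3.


the matrix is [[1, 0, 0, 0, 0, 0, 0]; [0, 18/13, 38/13, 0, 0, 0, 0]; [0, -38/13, 18/13, 0, 0, 0, 0]; [0, 0, 0, -119/169, 458/169, 0, 0]; [0, 0, 0, -458/169, -119/169, 0, 0]; [0, 0, 0, 0, 0, -8626/2197, 12354/2197]; [0, 0, 0, 0, 0, -12354/2197, -8626/2197]] (rows listed top to bottom)

image of 1: 1
image of cos x: (18/13)cos x - (38/13)sin x
image of sin x: (38/13)cos x + (18/13)sin x
image of cos 2x: -(119/169)cos 2x - (458/169)sin 2x
image of sin 2x: (458/169)cos 2x - (119/169)sin 2x
image of cos 3x: -(8626/2197)cos 3x - (12354/2197)sin 3x
image of sin 3x: (12354/2197)cos 3x - (8626/2197)sin 3x
each image's coordinates form column j of the matrix


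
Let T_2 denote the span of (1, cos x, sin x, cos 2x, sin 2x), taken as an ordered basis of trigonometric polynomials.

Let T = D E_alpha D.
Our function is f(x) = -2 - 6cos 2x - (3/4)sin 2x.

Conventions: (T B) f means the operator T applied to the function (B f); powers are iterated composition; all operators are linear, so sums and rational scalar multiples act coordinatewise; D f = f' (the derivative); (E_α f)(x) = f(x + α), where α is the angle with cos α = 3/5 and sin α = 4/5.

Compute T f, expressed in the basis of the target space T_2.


the result is g(x) = -(96/25)cos 2x - (597/25)sin 2x

D f = -(3/2)cos 2x + 12sin 2x
E_alpha D f = (597/50)cos 2x - (48/25)sin 2x
D E_alpha D f = -(96/25)cos 2x - (597/25)sin 2x


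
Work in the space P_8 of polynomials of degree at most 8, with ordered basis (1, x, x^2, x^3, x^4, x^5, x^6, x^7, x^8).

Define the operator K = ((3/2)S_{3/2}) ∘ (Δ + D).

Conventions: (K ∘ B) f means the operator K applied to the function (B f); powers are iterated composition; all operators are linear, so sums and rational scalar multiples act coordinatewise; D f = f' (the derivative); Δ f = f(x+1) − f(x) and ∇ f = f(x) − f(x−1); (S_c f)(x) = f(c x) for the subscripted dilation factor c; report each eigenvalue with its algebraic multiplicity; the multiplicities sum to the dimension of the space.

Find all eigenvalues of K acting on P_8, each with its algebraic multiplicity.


image of 1: 0
image of x: 3
image of x^2: 9x + 3/2
image of x^3: (81/4)x^2 + (27/4)x + 3/2
image of x^4: (81/2)x^3 + (81/4)x^2 + 9x + 3/2
image of x^5: (1215/16)x^4 + (405/8)x^3 + (135/4)x^2 + (45/4)x + 3/2
image of x^6: (2187/16)x^5 + (3645/32)x^4 + (405/4)x^3 + (405/8)x^2 + (27/2)x + 3/2
image of x^7: (15309/64)x^6 + (15309/64)x^5 + (8505/32)x^4 + (2835/16)x^3 + (567/8)x^2 + (63/4)x + 3/2
image of x^8: (6561/16)x^7 + (15309/32)x^6 + (5103/8)x^5 + (8505/16)x^4 + (567/2)x^3 + (189/2)x^2 + 18x + 3/2
the matrix is upper triangular; its diagonal is (0, 0, 0, 0, 0, 0, 0, 0, 0)
for a triangular matrix the eigenvalues are the diagonal entries, with algebraic multiplicity their repetition count

λ = 0 (multiplicity 9)


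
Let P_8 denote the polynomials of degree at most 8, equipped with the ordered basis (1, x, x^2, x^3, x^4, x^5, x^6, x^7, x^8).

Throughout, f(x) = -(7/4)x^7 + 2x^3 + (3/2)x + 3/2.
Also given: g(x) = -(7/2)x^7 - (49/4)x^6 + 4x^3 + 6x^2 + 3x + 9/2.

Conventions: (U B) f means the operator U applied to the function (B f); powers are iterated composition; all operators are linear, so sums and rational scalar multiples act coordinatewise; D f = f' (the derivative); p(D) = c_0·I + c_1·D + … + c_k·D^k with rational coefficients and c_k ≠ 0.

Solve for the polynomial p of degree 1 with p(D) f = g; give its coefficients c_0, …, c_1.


c_0 = 2, c_1 = 1

D^0 f = -(7/4)x^7 + 2x^3 + (3/2)x + 3/2
D^1 f = -(49/4)x^6 + 6x^2 + 3/2
matching coefficients of g against c_0 f + c_1 Df + … from the top degree down determines the c_i
solution: c_0 = 2, c_1 = 1


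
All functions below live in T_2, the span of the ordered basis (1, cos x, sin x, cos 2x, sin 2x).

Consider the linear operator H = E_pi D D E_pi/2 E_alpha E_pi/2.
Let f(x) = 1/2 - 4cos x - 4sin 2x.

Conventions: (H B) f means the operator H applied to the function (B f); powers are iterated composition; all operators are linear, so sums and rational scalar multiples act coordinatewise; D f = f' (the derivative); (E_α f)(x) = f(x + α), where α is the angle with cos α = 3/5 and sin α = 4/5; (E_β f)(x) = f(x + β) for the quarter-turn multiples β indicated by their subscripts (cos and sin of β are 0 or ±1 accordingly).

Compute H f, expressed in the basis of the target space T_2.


E_pi/2 f = 1/2 + 4sin x + 4sin 2x
E_alpha E_pi/2 f = 1/2 + (16/5)cos x + (12/5)sin x + (96/25)cos 2x - (28/25)sin 2x
E_pi/2 (E_alpha E_pi/2) f = 1/2 + (12/5)cos x - (16/5)sin x - (96/25)cos 2x + (28/25)sin 2x
D E_pi/2 (E_alpha E_pi/2) f = -(16/5)cos x - (12/5)sin x + (56/25)cos 2x + (192/25)sin 2x
D D E_pi/2 (E_alpha E_pi/2) f = -(12/5)cos x + (16/5)sin x + (384/25)cos 2x - (112/25)sin 2x
E_pi (D D E_pi/2) (E_alpha E_pi/2) f = (12/5)cos x - (16/5)sin x + (384/25)cos 2x - (112/25)sin 2x

the image equals g(x) = (12/5)cos x - (16/5)sin x + (384/25)cos 2x - (112/25)sin 2x


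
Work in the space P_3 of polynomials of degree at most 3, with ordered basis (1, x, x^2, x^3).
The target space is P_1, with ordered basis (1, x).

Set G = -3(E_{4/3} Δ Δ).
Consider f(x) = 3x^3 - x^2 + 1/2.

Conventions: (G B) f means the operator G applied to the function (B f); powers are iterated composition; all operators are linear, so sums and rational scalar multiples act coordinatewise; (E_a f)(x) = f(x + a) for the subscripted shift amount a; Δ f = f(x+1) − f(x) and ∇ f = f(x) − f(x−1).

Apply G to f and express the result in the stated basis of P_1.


g(x) = -54x - 120

Δ f = 9x^2 + 7x + 2
Δ Δ f = 18x + 16
E_{4/3} Δ Δ f = 18x + 40
(-3(E_{4/3} Δ Δ)) f = -54x - 120


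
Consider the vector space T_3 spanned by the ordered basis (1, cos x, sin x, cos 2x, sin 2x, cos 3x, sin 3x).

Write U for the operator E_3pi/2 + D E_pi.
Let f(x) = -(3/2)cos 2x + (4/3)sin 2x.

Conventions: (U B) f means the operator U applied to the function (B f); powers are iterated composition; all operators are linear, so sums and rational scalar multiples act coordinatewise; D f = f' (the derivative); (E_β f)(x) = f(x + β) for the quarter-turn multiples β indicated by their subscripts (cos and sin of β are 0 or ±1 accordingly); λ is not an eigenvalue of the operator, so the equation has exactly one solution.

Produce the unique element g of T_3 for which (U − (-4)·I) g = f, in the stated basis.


the result is g(x) = -(43/78)cos 2x + (1/13)sin 2x

write g with unknown coordinates in the stated basis and equate coefficients in (U − (-4)·I) g = f
solving from the highest basis element down gives g = -(43/78)cos 2x + (1/13)sin 2x
check: U g = (55/78)cos 2x + (40/39)sin 2x
so U g − (-4)·g = -(3/2)cos 2x + (4/3)sin 2x = f ✓


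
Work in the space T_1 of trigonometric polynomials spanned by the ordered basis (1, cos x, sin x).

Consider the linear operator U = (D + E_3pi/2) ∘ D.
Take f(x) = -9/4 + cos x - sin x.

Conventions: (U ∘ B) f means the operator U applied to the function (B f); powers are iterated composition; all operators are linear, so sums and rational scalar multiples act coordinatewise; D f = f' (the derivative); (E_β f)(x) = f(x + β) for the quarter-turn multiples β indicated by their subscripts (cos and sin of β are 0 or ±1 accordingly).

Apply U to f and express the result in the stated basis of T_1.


the image equals g(x) = 0

D f = -cos x - sin x
D D f = -cos x + sin x
E_3pi/2 D f = cos x - sin x
(D + E_3pi/2) D f = 0


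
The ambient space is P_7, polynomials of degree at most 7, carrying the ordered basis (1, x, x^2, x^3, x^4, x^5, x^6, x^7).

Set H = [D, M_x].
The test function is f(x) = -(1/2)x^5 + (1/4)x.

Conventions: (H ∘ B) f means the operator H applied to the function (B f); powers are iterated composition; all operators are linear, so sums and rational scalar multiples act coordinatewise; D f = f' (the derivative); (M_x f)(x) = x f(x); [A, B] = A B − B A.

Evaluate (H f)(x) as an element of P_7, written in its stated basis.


the result is g(x) = -(1/2)x^5 + (1/4)x

M_x f = -(1/2)x^6 + (1/4)x^2
D M_x f = -3x^5 + (1/2)x
D f = -(5/2)x^4 + 1/4
M_x D f = -(5/2)x^5 + (1/4)x
[D, M_x] f = -(1/2)x^5 + (1/4)x


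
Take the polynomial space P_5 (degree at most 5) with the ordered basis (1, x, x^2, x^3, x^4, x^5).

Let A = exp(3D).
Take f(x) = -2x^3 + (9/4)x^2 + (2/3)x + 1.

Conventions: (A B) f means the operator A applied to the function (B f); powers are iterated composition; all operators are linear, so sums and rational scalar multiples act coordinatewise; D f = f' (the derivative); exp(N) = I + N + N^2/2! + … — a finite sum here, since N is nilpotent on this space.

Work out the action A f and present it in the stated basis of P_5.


order-1 term: -18x^2 + (27/2)x + 2
order-2 term: -54x + 81/4
order-3 term: -54
the series for exp(3D) f terminates at order 3
exp(3D) f = -2x^3 - (63/4)x^2 - (239/6)x - 123/4

g(x) = -2x^3 - (63/4)x^2 - (239/6)x - 123/4


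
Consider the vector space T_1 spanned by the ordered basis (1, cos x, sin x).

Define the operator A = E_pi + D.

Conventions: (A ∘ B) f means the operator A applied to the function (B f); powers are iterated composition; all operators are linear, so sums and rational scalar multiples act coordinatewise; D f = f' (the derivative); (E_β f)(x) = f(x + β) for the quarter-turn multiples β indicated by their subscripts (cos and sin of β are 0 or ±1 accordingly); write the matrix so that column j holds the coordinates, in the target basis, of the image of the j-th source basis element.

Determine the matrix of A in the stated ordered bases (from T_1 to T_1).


image of 1: 1
image of cos x: -cos x - sin x
image of sin x: cos x - sin x
each image's coordinates form column j of the matrix

the matrix is [[1, 0, 0]; [0, -1, 1]; [0, -1, -1]] (rows listed top to bottom)


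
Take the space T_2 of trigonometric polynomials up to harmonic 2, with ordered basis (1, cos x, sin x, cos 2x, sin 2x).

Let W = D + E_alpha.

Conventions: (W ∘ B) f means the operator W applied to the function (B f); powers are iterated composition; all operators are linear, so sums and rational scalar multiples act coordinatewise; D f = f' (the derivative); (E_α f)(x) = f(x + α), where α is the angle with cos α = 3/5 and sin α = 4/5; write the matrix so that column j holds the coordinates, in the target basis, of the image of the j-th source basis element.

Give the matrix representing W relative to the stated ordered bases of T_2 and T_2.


the matrix is [[1, 0, 0, 0, 0]; [0, 3/5, 9/5, 0, 0]; [0, -9/5, 3/5, 0, 0]; [0, 0, 0, -7/25, 74/25]; [0, 0, 0, -74/25, -7/25]] (rows listed top to bottom)

image of 1: 1
image of cos x: (3/5)cos x - (9/5)sin x
image of sin x: (9/5)cos x + (3/5)sin x
image of cos 2x: -(7/25)cos 2x - (74/25)sin 2x
image of sin 2x: (74/25)cos 2x - (7/25)sin 2x
each image's coordinates form column j of the matrix


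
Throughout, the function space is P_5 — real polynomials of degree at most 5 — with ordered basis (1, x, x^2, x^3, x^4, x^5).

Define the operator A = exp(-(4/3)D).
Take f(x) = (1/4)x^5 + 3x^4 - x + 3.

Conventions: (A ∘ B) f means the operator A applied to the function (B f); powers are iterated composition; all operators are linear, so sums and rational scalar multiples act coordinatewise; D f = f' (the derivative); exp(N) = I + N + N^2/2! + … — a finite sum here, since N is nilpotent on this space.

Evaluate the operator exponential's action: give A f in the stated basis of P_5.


order-1 term: -(5/3)x^4 - 16x^3 + 4/3
order-2 term: (40/9)x^3 + 32x^2
order-3 term: -(160/27)x^2 - (256/9)x
order-4 term: (320/81)x + 256/27
order-5 term: -256/243
the series for exp(-(4/3)D) f terminates at order 5
exp(-(4/3)D) f = (1/4)x^5 + (4/3)x^4 - (104/9)x^3 + (704/27)x^2 - (2065/81)x + 3101/243

g(x) = (1/4)x^5 + (4/3)x^4 - (104/9)x^3 + (704/27)x^2 - (2065/81)x + 3101/243


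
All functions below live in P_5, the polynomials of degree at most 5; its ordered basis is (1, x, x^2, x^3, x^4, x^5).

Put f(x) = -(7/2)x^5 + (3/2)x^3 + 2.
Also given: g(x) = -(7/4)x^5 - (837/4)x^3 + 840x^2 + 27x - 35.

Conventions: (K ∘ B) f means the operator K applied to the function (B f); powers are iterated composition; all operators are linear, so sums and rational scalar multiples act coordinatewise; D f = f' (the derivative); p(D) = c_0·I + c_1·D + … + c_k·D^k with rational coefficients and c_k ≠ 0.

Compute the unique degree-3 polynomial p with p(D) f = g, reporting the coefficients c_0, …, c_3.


D^0 f = -(7/2)x^5 + (3/2)x^3 + 2
D^1 f = -(35/2)x^4 + (9/2)x^2
D^2 f = -70x^3 + 9x
D^3 f = -210x^2 + 9
matching coefficients of g against c_0 f + c_1 Df + … from the top degree down determines the c_i
solution: c_0 = 1/2, c_1 = 0, c_2 = 3, c_3 = -4

c_0 = 1/2, c_1 = 0, c_2 = 3, c_3 = -4


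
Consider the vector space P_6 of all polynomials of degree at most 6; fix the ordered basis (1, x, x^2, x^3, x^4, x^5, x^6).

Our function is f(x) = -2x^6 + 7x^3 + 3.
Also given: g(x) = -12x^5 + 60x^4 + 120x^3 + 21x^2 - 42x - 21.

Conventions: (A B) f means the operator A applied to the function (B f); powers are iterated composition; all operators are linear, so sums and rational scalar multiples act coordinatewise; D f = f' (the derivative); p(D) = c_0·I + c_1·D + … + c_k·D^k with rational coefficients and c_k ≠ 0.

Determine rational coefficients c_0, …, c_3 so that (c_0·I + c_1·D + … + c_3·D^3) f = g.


D^0 f = -2x^6 + 7x^3 + 3
D^1 f = -12x^5 + 21x^2
D^2 f = -60x^4 + 42x
D^3 f = -240x^3 + 42
matching coefficients of g against c_0 f + c_1 Df + … from the top degree down determines the c_i
solution: c_0 = 0, c_1 = 1, c_2 = -1, c_3 = -1/2

p(D) = D − D^2 − (1/2)·D^3, i.e. c_0 = 0, c_1 = 1, c_2 = -1, c_3 = -1/2


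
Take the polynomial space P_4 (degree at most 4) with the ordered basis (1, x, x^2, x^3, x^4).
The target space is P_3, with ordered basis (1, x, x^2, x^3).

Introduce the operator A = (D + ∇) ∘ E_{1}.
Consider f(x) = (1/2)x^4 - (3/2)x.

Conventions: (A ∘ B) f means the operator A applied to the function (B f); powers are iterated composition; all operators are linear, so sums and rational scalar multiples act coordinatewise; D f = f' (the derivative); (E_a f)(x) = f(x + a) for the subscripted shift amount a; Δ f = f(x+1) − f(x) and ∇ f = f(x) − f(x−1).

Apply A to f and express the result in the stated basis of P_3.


E_{1} f = (1/2)x^4 + 2x^3 + 3x^2 + (1/2)x - 1
D E_{1} f = 2x^3 + 6x^2 + 6x + 1/2
∇ E_{1} f = 2x^3 + 3x^2 + 2x - 1
(D + ∇) E_{1} f = 4x^3 + 9x^2 + 8x - 1/2

the image equals g(x) = 4x^3 + 9x^2 + 8x - 1/2


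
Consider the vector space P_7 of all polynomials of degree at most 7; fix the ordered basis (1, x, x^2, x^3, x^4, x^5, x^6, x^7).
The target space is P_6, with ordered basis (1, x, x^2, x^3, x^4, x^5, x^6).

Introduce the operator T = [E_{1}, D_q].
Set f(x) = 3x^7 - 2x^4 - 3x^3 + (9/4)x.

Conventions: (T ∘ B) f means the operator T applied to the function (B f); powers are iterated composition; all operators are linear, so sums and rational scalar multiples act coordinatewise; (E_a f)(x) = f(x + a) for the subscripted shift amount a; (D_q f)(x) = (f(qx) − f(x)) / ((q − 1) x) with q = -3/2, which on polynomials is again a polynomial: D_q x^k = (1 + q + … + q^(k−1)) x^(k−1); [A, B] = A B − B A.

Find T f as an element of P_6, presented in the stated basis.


D_q f = (1389/64)x^6 + (13/4)x^3 - (21/4)x^2 + 9/4
E_{1} D_q f = (1389/64)x^6 + (4167/32)x^5 + (20835/64)x^4 + (6997/16)x^3 + (21123/64)x^2 + (4143/32)x + 1405/64
E_{1} f = 3x^7 + 21x^6 + 63x^5 + 103x^4 + 94x^3 + 42x^2 + (25/4)x + 1/4
D_q E_{1} f = (1389/64)x^6 - (2793/32)x^5 + (3465/16)x^4 - (1339/8)x^3 + (329/2)x^2 - 21x + 25/4
[E_{1}, D_q] f = (435/2)x^5 + (6975/64)x^4 + (9675/16)x^3 + (10595/64)x^2 + (4815/32)x + 1005/64

g(x) = (435/2)x^5 + (6975/64)x^4 + (9675/16)x^3 + (10595/64)x^2 + (4815/32)x + 1005/64
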